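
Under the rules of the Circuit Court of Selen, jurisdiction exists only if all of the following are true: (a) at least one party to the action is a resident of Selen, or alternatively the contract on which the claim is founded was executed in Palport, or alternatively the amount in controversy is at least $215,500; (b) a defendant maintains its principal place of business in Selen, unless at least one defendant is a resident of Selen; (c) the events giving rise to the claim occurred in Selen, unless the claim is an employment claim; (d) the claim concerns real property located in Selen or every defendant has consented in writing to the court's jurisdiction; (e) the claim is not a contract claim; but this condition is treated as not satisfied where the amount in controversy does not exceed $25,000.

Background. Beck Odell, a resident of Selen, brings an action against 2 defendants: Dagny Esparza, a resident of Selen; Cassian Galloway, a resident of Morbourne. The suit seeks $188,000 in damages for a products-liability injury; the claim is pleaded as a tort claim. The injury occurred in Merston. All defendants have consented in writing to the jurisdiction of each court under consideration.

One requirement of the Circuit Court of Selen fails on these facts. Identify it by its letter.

(c)

The Circuit Court of Selen:
  (a) Beck Odell resides in Selen — that alternative is enough. Satisfied.
  (b) No defendant is a corporation. The proviso rescues it, though: Dagny Esparza resides in Selen. Met.
  (c) The operative events occurred in Merston, not Selen. And the claim is a tort claim, not an employment claim, so the proviso does not save it. Condition not met.
  (d) Every defendant has filed written consent, which satisfies one of the alternatives. Condition met.
  (e) The claim is a tort claim, not a contract claim. And the carve-out is inapplicable — the amount in controversy is USD 188,000, above the $25,000 ceiling. Satisfied.
Only condition (c) fails.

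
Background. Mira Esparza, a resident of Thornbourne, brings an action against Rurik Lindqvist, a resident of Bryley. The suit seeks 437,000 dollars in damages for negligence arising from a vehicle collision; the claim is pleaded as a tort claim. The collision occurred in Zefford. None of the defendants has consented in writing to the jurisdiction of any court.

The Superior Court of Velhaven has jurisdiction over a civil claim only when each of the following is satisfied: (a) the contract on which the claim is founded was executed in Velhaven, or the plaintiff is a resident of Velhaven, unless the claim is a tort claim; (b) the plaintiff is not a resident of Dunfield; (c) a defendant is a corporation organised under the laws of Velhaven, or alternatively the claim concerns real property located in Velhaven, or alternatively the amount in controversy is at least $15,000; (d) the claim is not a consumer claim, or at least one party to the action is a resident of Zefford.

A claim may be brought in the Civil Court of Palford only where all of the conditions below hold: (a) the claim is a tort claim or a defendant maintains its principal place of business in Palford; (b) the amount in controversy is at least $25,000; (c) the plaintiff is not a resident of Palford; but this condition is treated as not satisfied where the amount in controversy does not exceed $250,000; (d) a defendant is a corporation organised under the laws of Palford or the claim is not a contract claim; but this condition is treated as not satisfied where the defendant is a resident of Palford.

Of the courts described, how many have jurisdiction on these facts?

The Superior Court of Velhaven:
  (a) No contract (and hence no place of execution) is alleged; the plaintiff resides in Thornbourne, not Velhaven — none of the alternatives is met. However, the claim is a tort claim, so the 'unless' proviso supplies this condition. Condition met.
  (b) The plaintiff resides in Thornbourne, which is not Dunfield. Satisfied.
  (c) The amount in controversy is USD 437,000, which meets the 15,000 dollars floor, which satisfies one of the alternatives. Met.
  (d) The claim is a tort claim, not a consumer claim, so one alternative holds. Met.
  → The court has jurisdiction.
The Civil Court of Palford:
  (a) The claim is a tort claim, so one alternative holds. Satisfied.
  (b) The amount in controversy is USD 437,000, which meets the $25,000 floor. Met.
  (c) The plaintiff resides in Thornbourne, which is not Palford. The carve-out does not apply: the amount in controversy is $437,000, above the $250,000 ceiling. Met.
  (d) The claim is a tort claim, not a contract claim, so one alternative holds. And the carve-out is inapplicable — the defendant resides in Bryley, not Palford. Satisfied.
  → Jurisdiction lies.
Courts with jurisdiction: the Superior Court of Velhaven, the Civil Court of Palford — 2 in total.

2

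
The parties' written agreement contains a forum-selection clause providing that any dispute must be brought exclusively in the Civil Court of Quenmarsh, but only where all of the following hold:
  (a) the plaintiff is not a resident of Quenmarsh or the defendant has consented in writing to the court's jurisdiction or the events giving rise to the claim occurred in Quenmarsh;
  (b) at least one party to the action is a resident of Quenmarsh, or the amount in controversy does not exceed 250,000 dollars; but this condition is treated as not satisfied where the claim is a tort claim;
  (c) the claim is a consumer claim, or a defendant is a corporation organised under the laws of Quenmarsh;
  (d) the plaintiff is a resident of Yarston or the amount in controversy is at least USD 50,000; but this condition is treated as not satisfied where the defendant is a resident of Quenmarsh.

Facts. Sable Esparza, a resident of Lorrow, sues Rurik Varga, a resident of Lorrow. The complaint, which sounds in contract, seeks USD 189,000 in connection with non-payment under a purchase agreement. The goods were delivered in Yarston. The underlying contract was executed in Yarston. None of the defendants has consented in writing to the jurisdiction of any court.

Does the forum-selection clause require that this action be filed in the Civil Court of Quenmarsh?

The Civil Court of Quenmarsh:
  (a) The plaintiff resides in Lorrow, which is not Quenmarsh — that alternative is enough. Satisfied.
  (b) The amount in controversy is USD 189,000, within the $250,000 ceiling, so this disjunct is met. The exception is not triggered, since the claim is a contract claim, not a tort claim. Satisfied.
  (c) The claim is a contract claim, not a consumer claim; no defendant is a corporation — every alternative fails. Fails.
  (d) The amount in controversy is 189,000 dollars, which meets the $50,000 floor, which satisfies one of the alternatives. And the carve-out is inapplicable — the defendant resides in Lorrow, not Quenmarsh. Satisfied.
  → Forum clause is not triggered.

No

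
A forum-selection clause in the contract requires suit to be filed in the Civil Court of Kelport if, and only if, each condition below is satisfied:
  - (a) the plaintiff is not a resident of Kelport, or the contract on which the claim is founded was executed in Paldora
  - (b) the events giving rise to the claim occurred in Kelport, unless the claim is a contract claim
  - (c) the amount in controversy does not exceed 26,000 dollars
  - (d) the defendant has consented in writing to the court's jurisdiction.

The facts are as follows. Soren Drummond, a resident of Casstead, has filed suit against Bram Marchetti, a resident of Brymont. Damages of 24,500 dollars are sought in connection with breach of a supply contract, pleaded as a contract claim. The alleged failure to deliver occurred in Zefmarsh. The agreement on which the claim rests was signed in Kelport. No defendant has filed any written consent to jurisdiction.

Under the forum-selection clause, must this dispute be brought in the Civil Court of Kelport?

No

The Civil Court of Kelport:
  (a) The plaintiff resides in Casstead, which is not Kelport, which satisfies one of the alternatives. Satisfied.
  (b) The operative events occurred in Zefmarsh, not Kelport. But the claim is a contract claim, and the 'unless' clause therefore excuses the requirement. Satisfied.
  (c) The amount in controversy is $24,500, within the USD 26,000 ceiling. Met.
  (d) No such written consent has been filed. Condition not met.
  → Forum clause is not triggered.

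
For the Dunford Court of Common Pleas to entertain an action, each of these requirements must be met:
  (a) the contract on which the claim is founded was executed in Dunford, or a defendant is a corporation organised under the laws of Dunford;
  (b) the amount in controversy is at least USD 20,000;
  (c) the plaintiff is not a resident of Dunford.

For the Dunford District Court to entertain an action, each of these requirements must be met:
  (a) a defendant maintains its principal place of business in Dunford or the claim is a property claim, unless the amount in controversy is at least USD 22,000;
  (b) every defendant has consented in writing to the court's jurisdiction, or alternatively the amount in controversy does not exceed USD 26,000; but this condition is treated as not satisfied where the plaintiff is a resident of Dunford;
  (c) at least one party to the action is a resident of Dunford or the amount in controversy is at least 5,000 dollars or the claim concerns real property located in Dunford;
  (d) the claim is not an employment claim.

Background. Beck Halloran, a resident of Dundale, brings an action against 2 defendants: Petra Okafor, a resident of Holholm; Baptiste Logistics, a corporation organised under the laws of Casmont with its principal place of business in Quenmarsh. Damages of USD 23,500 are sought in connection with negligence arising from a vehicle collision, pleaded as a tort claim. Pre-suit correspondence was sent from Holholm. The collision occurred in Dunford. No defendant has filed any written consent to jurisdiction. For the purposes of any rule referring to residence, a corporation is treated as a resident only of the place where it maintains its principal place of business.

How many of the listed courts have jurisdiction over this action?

1

The Dunford Court of Common Pleas:
  (a) No contract (and hence no place of execution) is alleged; the corporate defendant(s) are organised in Casmont, not Dunford — none of the alternatives is met. Fails.
  (b) The amount in controversy is 23,500 dollars, which meets the USD 20,000 floor. Satisfied.
  (c) The plaintiff resides in Dundale, which is not Dunford. Met.
  → The court lacks jurisdiction.
The Dunford District Court:
  (a) The corporate defendant(s) have their principal place of business in Quenmarsh, not Dunford; the claim is a tort claim, not a property claim — no alternative holds. But the amount in controversy is USD 23,500, which meets the USD 22,000 floor, and the 'unless' clause therefore excuses the requirement. Met.
  (b) The amount in controversy is USD 23,500, within the $26,000 ceiling — that alternative is enough. The exception is not triggered, since the plaintiff resides in Dundale, not Dunford. Met.
  (c) The amount in controversy is $23,500, which meets the 5,000 dollars floor, so one alternative holds. Condition met.
  (d) The claim is a tort claim, not an employment claim. Met.
  → Every requirement is satisfied — jurisdiction.
Courts with jurisdiction: the Dunford District Court — 1 in total.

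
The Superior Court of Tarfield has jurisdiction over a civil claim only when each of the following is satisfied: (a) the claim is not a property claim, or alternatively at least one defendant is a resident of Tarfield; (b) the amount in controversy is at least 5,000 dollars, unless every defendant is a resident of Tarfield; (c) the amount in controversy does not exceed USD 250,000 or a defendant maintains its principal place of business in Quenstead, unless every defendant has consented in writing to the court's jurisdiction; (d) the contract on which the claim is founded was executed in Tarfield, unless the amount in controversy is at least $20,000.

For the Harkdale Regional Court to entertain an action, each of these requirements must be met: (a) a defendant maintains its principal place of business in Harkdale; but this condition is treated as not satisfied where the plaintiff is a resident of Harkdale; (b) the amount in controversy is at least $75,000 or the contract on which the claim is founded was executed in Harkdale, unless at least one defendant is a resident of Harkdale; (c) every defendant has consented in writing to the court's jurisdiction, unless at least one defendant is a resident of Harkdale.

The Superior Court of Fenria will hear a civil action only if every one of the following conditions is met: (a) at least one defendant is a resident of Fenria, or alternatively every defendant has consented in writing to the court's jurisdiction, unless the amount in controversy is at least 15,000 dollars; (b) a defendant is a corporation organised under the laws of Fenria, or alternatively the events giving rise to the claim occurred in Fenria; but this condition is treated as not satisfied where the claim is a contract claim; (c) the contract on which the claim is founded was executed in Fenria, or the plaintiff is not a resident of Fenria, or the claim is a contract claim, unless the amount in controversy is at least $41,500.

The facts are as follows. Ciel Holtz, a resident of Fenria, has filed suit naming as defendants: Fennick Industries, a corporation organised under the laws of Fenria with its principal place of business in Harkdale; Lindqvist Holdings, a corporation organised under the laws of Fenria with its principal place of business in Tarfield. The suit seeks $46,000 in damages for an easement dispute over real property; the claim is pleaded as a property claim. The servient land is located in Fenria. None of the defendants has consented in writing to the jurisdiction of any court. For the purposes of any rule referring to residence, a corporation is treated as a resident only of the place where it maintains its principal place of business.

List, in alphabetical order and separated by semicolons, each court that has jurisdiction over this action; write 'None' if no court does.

The Superior Court of Tarfield:
  (a) Lindqvist Holdings resides in Tarfield — that alternative is enough. Met.
  (b) The amount in controversy is $46,000, which meets the 5,000 dollars floor. Met.
  (c) The amount in controversy is 46,000 dollars, within the 250,000 dollars ceiling, so one alternative holds. Satisfied.
  (d) No contract (and hence no place of execution) is alleged. However, the amount in controversy is 46,000 dollars, which meets the $20,000 floor, so the 'unless' proviso supplies this condition. Met.
  → All conditions met; jurisdiction exists.
The Harkdale Regional Court:
  (a) Fennick Industries has its principal place of business in Harkdale. The exception is not triggered, since the plaintiff resides in Fenria, not Harkdale. Satisfied.
  (b) The amount in controversy is $46,000, below the USD 75,000 floor; no contract (and hence no place of execution) is alleged — no alternative holds. But Fennick Industries resides in Harkdale, and the 'unless' clause therefore excuses the requirement. Met.
  (c) No such written consent has been filed. The proviso rescues it, though: Fennick Industries resides in Harkdale. Satisfied.
  → The court has jurisdiction.
The Superior Court of Fenria:
  (a) No defendant resides in Fenria (they reside in Harkdale, Tarfield); no such written consent has been filed — no alternative holds. However, the amount in controversy is $46,000, which meets the $15,000 floor, so the 'unless' proviso supplies this condition. Met.
  (b) Fennick Industries is organised under the laws of Fenria, so one alternative holds. And the carve-out is inapplicable — the claim is a property claim, not a contract claim. Satisfied.
  (c) No contract (and hence no place of execution) is alleged; the plaintiff resides in Fenria; the claim is a property claim, not a contract claim — none of the alternatives is met. But the amount in controversy is 46,000 dollars, which meets the USD 41,500 floor, and the 'unless' clause therefore excuses the requirement. Condition met.
  → All conditions met; jurisdiction exists.

the Harkdale Regional Court; the Superior Court of Fenria; the Superior Court of Tarfield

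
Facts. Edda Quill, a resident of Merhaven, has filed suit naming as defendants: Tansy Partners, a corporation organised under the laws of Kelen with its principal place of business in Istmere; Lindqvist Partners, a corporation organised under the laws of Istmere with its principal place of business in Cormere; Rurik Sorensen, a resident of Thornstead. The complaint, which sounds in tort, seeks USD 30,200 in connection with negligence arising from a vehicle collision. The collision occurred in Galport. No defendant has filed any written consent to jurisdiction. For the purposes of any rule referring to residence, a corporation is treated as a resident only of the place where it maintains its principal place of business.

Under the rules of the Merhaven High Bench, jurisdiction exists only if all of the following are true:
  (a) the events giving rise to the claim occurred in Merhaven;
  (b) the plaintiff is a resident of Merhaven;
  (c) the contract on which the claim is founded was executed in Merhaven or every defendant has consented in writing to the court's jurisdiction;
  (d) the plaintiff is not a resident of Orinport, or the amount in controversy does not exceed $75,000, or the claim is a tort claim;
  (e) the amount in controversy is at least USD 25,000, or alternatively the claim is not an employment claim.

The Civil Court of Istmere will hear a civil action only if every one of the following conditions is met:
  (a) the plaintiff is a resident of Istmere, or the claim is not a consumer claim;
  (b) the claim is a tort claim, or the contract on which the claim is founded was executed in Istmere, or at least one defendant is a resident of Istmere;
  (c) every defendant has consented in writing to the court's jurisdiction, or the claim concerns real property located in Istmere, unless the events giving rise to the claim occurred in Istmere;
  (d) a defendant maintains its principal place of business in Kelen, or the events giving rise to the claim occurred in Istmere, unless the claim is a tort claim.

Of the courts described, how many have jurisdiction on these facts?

0

The Merhaven High Bench:
  (a) The operative events occurred in Galport, not Merhaven. Not satisfied.
  (b) The plaintiff resides in Merhaven. Met.
  (c) No contract (and hence no place of execution) is alleged; no such written consent has been filed — every alternative fails. Condition not met.
  (d) The plaintiff resides in Merhaven, which is not Orinport, which satisfies one of the alternatives. Condition met.
  (e) The amount in controversy is $30,200, which meets the $25,000 floor, so one alternative holds. Satisfied.
  → Not every requirement is met — no jurisdiction.
The Civil Court of Istmere:
  (a) The claim is a tort claim, not a consumer claim, so this disjunct is met. Satisfied.
  (b) The claim is a tort claim — that alternative is enough. Condition met.
  (c) No such written consent has been filed; the claim does not concern real property — no alternative holds. The proviso offers no rescue either, since the operative events occurred in Galport, not Istmere. Condition not met.
  (d) The corporate defendant(s) have their principal place of business in Cormere, Istmere, not Kelen; the operative events occurred in Galport, not Istmere — none of the alternatives is met. However, the claim is a tort claim, so the 'unless' proviso supplies this condition. Satisfied.
  → Not every requirement is met — no jurisdiction.
No court satisfies all of its conditions.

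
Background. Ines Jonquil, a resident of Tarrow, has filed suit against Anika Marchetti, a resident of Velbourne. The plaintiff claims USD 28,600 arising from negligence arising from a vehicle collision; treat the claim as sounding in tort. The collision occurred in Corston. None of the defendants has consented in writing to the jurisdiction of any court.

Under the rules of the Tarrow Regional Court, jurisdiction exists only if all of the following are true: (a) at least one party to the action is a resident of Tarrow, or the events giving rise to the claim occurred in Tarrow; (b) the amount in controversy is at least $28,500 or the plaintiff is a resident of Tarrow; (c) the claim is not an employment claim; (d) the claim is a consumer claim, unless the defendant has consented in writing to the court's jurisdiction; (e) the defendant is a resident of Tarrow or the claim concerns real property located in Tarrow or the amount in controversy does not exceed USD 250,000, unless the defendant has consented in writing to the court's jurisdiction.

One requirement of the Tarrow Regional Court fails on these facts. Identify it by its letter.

(d)

The Tarrow Regional Court:
  (a) Ines Jonquil resides in Tarrow, so this disjunct is met. Met.
  (b) The amount in controversy is 28,600 dollars, which meets the USD 28,500 floor, which satisfies one of the alternatives. Condition met.
  (c) The claim is a tort claim, not an employment claim. Satisfied.
  (d) The claim is a tort claim, not a consumer claim. And no such written consent has been filed, so the proviso does not save it. Not satisfied.
  (e) The amount in controversy is $28,600, within the $250,000 ceiling — that alternative is enough. Satisfied.
Only condition (d) fails.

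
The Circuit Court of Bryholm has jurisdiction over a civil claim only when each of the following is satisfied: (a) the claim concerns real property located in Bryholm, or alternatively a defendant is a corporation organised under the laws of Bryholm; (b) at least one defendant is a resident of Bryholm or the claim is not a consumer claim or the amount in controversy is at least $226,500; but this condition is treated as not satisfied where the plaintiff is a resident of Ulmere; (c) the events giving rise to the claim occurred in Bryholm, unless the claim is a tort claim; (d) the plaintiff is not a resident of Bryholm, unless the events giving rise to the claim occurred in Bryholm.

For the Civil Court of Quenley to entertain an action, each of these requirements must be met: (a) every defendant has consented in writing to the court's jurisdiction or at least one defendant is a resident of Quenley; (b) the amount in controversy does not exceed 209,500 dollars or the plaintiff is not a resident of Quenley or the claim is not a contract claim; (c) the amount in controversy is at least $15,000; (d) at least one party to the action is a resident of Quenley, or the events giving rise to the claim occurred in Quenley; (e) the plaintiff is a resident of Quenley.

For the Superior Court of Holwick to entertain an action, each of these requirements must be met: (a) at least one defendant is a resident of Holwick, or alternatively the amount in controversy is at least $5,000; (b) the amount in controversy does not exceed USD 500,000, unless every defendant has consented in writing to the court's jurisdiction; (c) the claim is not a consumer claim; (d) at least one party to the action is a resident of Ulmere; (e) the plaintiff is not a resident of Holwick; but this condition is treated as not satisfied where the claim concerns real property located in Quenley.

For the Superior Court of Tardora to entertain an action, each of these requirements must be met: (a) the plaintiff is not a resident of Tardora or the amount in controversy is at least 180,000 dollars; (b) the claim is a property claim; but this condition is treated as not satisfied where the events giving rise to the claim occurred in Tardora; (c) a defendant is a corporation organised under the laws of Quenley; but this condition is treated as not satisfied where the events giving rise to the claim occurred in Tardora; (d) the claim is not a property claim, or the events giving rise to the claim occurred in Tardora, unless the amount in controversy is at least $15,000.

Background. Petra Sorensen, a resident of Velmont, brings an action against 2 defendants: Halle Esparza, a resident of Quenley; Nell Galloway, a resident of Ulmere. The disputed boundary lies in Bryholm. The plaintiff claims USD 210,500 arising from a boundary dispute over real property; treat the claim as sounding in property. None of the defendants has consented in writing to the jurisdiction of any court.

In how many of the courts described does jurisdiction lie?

The Circuit Court of Bryholm:
  (a) The property lies in Bryholm — that alternative is enough. Condition met.
  (b) The claim is a property claim, not a consumer claim, so one alternative holds. The carve-out does not apply: the plaintiff resides in Velmont, not Ulmere. Met.
  (c) The operative events occurred in Bryholm. Condition met.
  (d) The plaintiff resides in Velmont, which is not Bryholm. Satisfied.
  → Every requirement is satisfied — jurisdiction.
The Civil Court of Quenley:
  (a) Halle Esparza resides in Quenley, which satisfies one of the alternatives. Satisfied.
  (b) The plaintiff resides in Velmont, which is not Quenley — that alternative is enough. Condition met.
  (c) The amount in controversy is $210,500, which meets the USD 15,000 floor. Met.
  (d) Halle Esparza resides in Quenley, which satisfies one of the alternatives. Satisfied.
  (e) The plaintiff resides in Velmont, not Quenley. Not met.
  → At least one condition fails; no jurisdiction.
The Superior Court of Holwick:
  (a) The amount in controversy is 210,500 dollars, which meets the $5,000 floor, so this disjunct is met. Met.
  (b) The amount in controversy is $210,500, within the USD 500,000 ceiling. Satisfied.
  (c) The claim is a property claim, not a consumer claim. Satisfied.
  (d) Nell Galloway resides in Ulmere. Condition met.
  (e) The plaintiff resides in Velmont, which is not Holwick. The exception is not triggered, since the property lies in Bryholm, not Quenley. Met.
  → All conditions met; jurisdiction exists.
The Superior Court of Tardora:
  (a) The plaintiff resides in Velmont, which is not Tardora — that alternative is enough. Met.
  (b) The claim is a property claim. And the carve-out is inapplicable — the operative events occurred in Bryholm, not Tardora. Condition met.
  (c) No defendant is a corporation. Not met.
  (d) The claim is a property claim; the operative events occurred in Bryholm, not Tardora — no alternative holds. But the amount in controversy is 210,500 dollars, which meets the $15,000 floor, and the 'unless' clause therefore excuses the requirement. Condition met.
  → No jurisdiction.
Courts with jurisdiction: the Circuit Court of Bryholm, the Superior Court of Holwick — 2 in total.

2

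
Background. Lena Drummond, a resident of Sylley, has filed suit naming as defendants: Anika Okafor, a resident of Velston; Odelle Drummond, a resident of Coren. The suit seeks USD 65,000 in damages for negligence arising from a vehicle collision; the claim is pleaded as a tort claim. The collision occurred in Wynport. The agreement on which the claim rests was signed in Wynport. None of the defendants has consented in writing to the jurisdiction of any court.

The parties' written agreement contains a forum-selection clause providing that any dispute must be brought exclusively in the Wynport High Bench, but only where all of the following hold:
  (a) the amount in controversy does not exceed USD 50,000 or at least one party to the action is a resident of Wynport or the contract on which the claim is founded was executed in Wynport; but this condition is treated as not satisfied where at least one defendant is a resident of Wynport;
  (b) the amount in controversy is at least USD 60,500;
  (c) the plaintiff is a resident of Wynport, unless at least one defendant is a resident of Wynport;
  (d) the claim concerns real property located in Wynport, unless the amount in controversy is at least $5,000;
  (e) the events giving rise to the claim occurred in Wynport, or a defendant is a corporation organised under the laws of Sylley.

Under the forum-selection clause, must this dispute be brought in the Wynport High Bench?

The Wynport High Bench:
  (a) The contract was executed in Wynport, so one alternative holds. The exception is not triggered, since no defendant resides in Wynport (they reside in Velston, Coren). Satisfied.
  (b) The amount in controversy is $65,000, which meets the USD 60,500 floor. Satisfied.
  (c) The plaintiff resides in Sylley, not Wynport. Nor does the 'unless' clause help: no defendant resides in Wynport (they reside in Velston, Coren). Not met.
  (d) The claim does not concern real property. But the amount in controversy is $65,000, which meets the USD 5,000 floor, and the 'unless' clause therefore excuses the requirement. Met.
  (e) The operative events occurred in Wynport, so this disjunct is met. Satisfied.
  → The clause does not apply.

No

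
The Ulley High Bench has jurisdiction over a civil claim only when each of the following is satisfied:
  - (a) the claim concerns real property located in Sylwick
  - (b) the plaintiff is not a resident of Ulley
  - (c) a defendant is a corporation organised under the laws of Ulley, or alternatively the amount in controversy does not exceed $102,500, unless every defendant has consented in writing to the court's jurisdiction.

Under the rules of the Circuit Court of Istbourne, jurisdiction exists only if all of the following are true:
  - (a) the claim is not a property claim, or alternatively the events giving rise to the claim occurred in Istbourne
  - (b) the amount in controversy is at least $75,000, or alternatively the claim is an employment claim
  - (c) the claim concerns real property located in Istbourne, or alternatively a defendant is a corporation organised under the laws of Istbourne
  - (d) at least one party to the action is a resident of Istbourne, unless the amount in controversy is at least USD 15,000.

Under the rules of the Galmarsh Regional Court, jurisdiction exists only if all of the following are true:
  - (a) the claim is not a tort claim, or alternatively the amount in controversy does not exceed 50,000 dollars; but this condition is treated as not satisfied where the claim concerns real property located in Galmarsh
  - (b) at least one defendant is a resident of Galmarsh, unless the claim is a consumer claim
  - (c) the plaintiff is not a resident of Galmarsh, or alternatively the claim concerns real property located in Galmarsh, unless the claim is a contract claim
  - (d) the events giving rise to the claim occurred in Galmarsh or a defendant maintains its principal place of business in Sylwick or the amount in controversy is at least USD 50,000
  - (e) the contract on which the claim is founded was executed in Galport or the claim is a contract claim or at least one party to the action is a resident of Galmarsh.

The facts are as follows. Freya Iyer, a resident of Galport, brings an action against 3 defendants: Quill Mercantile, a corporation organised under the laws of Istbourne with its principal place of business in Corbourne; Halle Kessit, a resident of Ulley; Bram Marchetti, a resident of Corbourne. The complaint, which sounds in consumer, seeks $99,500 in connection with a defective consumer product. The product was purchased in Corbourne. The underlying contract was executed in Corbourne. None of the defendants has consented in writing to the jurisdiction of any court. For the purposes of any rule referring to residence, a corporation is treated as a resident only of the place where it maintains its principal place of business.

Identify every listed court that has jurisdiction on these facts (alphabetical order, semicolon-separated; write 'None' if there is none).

The Ulley High Bench:
  (a) The claim does not concern real property. Not satisfied.
  (b) The plaintiff resides in Galport, which is not Ulley. Satisfied.
  (c) The amount in controversy is 99,500 dollars, within the USD 102,500 ceiling, which satisfies one of the alternatives. Met.
  → The court lacks jurisdiction.
The Circuit Court of Istbourne:
  (a) The claim is a consumer claim, not a property claim, so this disjunct is met. Condition met.
  (b) The amount in controversy is $99,500, which meets the USD 75,000 floor, which satisfies one of the alternatives. Condition met.
  (c) Quill Mercantile is organised under the laws of Istbourne, which satisfies one of the alternatives. Met.
  (d) No party resides in Istbourne. The proviso rescues it, though: the amount in controversy is USD 99,500, which meets the $15,000 floor. Satisfied.
  → All conditions met; jurisdiction exists.
The Galmarsh Regional Court:
  (a) The claim is a consumer claim, not a tort claim — that alternative is enough. The carve-out does not apply: the claim does not concern real property. Met.
  (b) No defendant resides in Galmarsh (they reside in Corbourne, Ulley, Corbourne). But the claim is a consumer claim, and the 'unless' clause therefore excuses the requirement. Satisfied.
  (c) The plaintiff resides in Galport, which is not Galmarsh, so this disjunct is met. Met.
  (d) The amount in controversy is 99,500 dollars, which meets the USD 50,000 floor, which satisfies one of the alternatives. Condition met.
  (e) The contract was executed in Corbourne, not Galport; the claim is a consumer claim, not a contract claim; no party resides in Galmarsh — no alternative holds. Not satisfied.
  → The court lacks jurisdiction.

the Circuit Court of Istbourne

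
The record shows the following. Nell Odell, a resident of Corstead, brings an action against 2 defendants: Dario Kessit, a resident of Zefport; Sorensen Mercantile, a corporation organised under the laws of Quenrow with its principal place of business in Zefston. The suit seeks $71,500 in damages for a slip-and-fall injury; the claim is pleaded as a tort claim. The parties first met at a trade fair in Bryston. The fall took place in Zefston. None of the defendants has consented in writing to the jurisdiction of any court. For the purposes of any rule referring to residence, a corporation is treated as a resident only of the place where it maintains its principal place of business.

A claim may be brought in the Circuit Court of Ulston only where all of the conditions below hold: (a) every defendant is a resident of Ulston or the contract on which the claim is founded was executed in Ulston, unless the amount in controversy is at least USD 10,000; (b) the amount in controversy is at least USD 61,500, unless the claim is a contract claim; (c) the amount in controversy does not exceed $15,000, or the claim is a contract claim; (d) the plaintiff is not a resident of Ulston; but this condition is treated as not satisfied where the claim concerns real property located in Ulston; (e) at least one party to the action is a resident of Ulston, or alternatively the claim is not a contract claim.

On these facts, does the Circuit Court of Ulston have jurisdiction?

No

The Circuit Court of Ulston:
  (a) The defendants reside as follows — Dario Kessit in Zefport, Sorensen Mercantile in Zefston — not all in Ulston; no contract (and hence no place of execution) is alleged — none of the alternatives is met. But the amount in controversy is USD 71,500, which meets the USD 10,000 floor, and the 'unless' clause therefore excuses the requirement. Satisfied.
  (b) The amount in controversy is $71,500, which meets the 61,500 dollars floor. Condition met.
  (c) The amount in controversy is $71,500, above the 15,000 dollars ceiling; the claim is a tort claim, not a contract claim — none of the alternatives is met. Not met.
  (d) The plaintiff resides in Corstead, which is not Ulston. The carve-out does not apply: the claim does not concern real property. Condition met.
  (e) The claim is a tort claim, not a contract claim, so this disjunct is met. Condition met.
  → The court lacks jurisdiction.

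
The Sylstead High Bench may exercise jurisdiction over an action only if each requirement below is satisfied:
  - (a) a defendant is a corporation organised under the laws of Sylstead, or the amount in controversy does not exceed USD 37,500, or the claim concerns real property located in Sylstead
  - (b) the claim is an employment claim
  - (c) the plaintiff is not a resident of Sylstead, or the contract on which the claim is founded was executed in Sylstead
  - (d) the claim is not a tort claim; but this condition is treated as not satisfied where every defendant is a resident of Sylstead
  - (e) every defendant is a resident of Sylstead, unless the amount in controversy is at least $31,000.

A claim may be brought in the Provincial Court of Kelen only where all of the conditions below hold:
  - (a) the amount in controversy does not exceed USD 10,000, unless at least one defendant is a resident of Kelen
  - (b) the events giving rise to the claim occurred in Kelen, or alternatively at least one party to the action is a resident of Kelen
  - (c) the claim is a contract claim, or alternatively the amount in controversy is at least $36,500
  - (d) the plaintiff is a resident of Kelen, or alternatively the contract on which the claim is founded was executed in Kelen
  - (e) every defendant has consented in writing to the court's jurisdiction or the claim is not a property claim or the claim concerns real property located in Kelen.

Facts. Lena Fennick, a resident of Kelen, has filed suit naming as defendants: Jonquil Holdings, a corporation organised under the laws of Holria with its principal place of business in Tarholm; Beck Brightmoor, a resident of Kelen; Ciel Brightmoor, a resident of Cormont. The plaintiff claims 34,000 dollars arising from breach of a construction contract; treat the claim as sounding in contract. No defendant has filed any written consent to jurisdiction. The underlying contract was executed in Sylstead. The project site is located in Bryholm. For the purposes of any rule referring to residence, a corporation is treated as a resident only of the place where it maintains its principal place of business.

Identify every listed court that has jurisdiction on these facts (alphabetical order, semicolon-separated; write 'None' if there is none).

the Provincial Court of Kelen

The Sylstead High Bench:
  (a) The amount in controversy is 34,000 dollars, within the USD 37,500 ceiling, so this disjunct is met. Condition met.
  (b) The claim is a contract claim, not an employment claim. Not satisfied.
  (c) The plaintiff resides in Kelen, which is not Sylstead, so this disjunct is met. Condition met.
  (d) The claim is a contract claim, not a tort claim. The carve-out does not apply: the defendants reside as follows — Jonquil Holdings in Tarholm, Beck Brightmoor in Kelen, Ciel Brightmoor in Cormont — not all in Sylstead. Satisfied.
  (e) The defendants reside as follows — Jonquil Holdings in Tarholm, Beck Brightmoor in Kelen, Ciel Brightmoor in Cormont — not all in Sylstead. But the amount in controversy is USD 34,000, which meets the $31,000 floor, and the 'unless' clause therefore excuses the requirement. Condition met.
  → Not every requirement is met — no jurisdiction.
The Provincial Court of Kelen:
  (a) The amount in controversy is 34,000 dollars, above the 10,000 dollars ceiling. But Beck Brightmoor resides in Kelen, and the 'unless' clause therefore excuses the requirement. Satisfied.
  (b) Lena Fennick resides in Kelen, so this disjunct is met. Condition met.
  (c) The claim is a contract claim — that alternative is enough. Satisfied.
  (d) The plaintiff resides in Kelen, so one alternative holds. Condition met.
  (e) The claim is a contract claim, not a property claim, so one alternative holds. Condition met.
  → Every requirement is satisfied — jurisdiction.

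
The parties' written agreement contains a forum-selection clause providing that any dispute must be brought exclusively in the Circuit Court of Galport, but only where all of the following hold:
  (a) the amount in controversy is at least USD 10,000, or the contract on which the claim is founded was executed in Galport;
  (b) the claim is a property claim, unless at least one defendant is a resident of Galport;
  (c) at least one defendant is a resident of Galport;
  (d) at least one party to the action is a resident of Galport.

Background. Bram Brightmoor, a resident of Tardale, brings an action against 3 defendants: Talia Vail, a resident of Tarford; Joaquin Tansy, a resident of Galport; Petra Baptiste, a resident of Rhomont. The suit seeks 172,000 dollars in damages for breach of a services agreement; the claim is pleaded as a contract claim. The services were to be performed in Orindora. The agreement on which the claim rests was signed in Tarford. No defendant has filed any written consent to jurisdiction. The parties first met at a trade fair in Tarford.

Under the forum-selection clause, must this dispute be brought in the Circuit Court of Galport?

Yes

The Circuit Court of Galport:
  (a) The amount in controversy is $172,000, which meets the 10,000 dollars floor, so this disjunct is met. Condition met.
  (b) The claim is a contract claim, not a property claim. But Joaquin Tansy resides in Galport, and the 'unless' clause therefore excuses the requirement. Condition met.
  (c) Joaquin Tansy resides in Galport. Condition met.
  (d) Joaquin Tansy resides in Galport. Satisfied.
  → The clause applies.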